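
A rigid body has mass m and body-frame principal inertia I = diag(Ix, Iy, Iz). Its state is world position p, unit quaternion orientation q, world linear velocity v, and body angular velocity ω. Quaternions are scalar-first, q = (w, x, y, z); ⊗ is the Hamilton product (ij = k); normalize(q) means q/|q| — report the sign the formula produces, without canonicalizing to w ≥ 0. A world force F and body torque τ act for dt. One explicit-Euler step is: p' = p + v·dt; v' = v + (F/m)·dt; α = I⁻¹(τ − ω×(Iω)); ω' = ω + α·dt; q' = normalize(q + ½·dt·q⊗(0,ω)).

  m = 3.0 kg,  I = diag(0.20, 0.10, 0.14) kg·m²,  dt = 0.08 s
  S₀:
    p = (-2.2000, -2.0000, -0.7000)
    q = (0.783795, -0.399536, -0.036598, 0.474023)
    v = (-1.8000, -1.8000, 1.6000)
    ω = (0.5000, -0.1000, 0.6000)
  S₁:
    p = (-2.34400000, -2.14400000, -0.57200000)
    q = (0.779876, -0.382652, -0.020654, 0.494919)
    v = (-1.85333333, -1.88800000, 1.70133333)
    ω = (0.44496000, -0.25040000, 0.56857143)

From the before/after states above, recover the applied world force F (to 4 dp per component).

F = (-2.0000, -3.3000, 3.8000)

velocity change Δv = (-0.05333333, -0.08800000, 0.10133333)
m·(v₁−v₀)/dt = (-2.0000, -3.3000, 3.8000)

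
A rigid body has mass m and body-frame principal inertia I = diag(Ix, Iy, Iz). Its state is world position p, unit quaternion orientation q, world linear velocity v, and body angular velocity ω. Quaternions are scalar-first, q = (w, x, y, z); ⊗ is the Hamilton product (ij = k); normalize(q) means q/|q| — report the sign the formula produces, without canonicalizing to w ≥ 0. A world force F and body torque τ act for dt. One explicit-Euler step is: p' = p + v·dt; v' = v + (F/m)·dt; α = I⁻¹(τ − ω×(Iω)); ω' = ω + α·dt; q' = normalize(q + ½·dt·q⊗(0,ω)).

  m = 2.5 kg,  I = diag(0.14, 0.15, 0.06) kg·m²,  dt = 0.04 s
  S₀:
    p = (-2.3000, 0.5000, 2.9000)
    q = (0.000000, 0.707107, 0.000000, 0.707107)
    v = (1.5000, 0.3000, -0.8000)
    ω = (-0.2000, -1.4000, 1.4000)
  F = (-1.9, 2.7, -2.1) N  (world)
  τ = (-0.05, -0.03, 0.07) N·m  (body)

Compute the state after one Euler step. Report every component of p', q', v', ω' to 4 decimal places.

p' = p + v·dt = (-2.2400, 0.5120, 2.8680)
v + (F/m)dt = (1.4696, 0.3432, -0.8336)
(τ − ω×Iω)/I = (-1.6171, -0.0507, 1.1200)
new body rate ω' = (-0.2647, -1.4020, 1.4448)
Hamilton product q⊗(0,ω) = (-0.8485284, 0.9899498, -1.1313712, -0.9899498)
q + ½dt·q⊗(0,ω), renormalized = (-0.0170, 0.7263, -0.0226, 0.6868)

p' = (-2.2400, 0.5120, 2.8680)
q' = (-0.0170, 0.7263, -0.0226, 0.6868)
v' = (1.4696, 0.3432, -0.8336)
ω' = (-0.2647, -1.4020, 1.4448)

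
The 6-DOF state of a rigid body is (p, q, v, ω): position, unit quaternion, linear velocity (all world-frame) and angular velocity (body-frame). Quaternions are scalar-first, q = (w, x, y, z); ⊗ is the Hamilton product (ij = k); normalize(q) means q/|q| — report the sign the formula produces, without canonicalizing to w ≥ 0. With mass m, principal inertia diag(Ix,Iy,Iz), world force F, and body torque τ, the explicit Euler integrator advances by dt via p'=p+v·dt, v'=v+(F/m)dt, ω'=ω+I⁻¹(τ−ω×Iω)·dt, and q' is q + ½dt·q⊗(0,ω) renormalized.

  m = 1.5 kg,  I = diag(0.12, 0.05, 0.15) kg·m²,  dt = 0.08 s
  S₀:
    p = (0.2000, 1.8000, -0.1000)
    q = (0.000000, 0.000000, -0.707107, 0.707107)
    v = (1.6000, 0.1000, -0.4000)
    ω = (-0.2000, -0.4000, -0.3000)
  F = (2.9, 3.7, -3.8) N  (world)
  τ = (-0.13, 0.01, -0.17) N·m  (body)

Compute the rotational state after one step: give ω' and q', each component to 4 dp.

ω' = (-0.2947, -0.3811, -0.3877)
q' = (-0.0028, 0.0198, -0.7126, 0.7013)

angular accel α = (-1.1833, 0.2360, -1.0960)
ω + α·dt = (-0.2947, -0.3811, -0.3877)
Hamilton product q⊗(0,ω) = (-0.0707107, 0.4949749, -0.1414214, -0.1414214)
q + ½dt·q⊗(0,ω), renormalized = (-0.0028, 0.0198, -0.7126, 0.7013)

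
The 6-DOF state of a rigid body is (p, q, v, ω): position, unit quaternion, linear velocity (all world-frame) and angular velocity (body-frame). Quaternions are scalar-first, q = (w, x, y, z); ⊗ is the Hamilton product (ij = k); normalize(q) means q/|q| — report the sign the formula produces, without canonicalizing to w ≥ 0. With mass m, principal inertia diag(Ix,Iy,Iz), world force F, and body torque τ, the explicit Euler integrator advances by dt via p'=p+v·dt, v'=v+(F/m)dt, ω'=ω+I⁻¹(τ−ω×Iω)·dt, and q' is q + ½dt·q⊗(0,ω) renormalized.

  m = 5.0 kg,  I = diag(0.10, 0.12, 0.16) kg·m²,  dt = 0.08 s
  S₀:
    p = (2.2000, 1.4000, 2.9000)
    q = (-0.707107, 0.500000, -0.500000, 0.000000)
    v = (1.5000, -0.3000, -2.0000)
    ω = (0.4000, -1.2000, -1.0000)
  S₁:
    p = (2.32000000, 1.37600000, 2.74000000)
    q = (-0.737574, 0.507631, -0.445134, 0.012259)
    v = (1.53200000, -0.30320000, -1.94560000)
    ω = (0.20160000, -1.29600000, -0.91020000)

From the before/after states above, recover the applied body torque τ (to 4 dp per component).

τ = (-0.2000, -0.1200, 0.1700)

ω₁ − ω₀ = (-0.19840000, -0.09600000, 0.08980000)
gyro term ω₀×Iω₀ = (0.0480, 0.0240, -0.0096)
applied torque τ = (-0.2000, -0.1200, 0.1700)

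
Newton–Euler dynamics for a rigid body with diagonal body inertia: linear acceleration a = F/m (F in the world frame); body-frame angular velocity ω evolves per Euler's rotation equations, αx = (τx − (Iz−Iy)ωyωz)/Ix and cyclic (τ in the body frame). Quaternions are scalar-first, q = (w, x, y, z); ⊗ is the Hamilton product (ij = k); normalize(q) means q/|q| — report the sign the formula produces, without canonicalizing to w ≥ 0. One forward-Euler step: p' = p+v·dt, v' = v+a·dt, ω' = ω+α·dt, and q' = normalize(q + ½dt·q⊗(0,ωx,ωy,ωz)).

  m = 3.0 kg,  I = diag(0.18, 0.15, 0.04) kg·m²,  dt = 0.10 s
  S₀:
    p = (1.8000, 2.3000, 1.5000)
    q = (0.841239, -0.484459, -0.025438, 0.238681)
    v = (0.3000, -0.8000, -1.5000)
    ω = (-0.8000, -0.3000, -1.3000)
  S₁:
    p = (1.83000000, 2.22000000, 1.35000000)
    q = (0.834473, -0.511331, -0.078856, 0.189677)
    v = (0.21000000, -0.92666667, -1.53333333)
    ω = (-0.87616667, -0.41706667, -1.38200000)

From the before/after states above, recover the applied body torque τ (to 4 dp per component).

τ = (-0.1800, -0.0300, -0.0400)

rate change Δω = (-0.07616667, -0.11706667, -0.08200000)
precession coupling = (-0.0429, 0.1456, -0.0072)
applied torque τ = (-0.1800, -0.0300, -0.0400)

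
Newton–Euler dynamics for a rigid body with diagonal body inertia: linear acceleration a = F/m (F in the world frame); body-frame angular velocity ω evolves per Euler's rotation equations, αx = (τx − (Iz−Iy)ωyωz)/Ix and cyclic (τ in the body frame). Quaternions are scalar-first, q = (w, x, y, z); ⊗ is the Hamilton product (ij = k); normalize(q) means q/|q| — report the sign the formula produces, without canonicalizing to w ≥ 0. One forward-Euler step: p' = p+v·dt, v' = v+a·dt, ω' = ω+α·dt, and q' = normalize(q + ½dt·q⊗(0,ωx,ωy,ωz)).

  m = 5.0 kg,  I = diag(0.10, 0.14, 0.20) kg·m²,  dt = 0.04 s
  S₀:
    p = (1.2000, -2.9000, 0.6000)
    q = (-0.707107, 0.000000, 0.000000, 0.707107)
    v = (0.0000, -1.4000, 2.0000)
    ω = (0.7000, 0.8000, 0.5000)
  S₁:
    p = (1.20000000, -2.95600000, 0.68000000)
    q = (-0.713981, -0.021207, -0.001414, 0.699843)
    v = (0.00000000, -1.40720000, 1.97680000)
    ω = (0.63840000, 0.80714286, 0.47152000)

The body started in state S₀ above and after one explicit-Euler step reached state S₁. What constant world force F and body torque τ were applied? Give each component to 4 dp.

Δω = ω₁−ω₀ = (-0.06160000, 0.00714286, -0.02848000)
τ = I·(Δω/dt) + ω₀×(Iω₀) = (-0.1300, -0.0100, -0.1200)
velocity change Δv = (0.00000000, -0.00720000, -0.02320000)
F = m·Δv/dt = (0.0000, -0.9000, -2.9000)

F = (0.0000, -0.9000, -2.9000)
τ = (-0.1300, -0.0100, -0.1200)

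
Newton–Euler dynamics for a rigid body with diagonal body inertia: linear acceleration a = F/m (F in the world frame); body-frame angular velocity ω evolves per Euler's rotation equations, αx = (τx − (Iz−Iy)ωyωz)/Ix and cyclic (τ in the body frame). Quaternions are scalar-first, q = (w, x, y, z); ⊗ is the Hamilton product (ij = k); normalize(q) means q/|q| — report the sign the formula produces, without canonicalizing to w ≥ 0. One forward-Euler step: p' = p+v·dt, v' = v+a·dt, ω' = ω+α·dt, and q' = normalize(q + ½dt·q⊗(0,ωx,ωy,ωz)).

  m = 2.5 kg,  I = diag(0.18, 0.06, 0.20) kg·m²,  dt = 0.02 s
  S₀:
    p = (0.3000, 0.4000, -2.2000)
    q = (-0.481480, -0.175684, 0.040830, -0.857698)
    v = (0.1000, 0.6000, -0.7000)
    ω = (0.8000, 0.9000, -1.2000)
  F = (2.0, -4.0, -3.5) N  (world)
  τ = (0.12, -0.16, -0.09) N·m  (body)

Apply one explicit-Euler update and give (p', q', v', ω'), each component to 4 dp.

α = I⁻¹(τ − ω×Iω) = (1.5067, -2.9867, -0.0180)
new body rate ω' = (0.8301, 0.8403, -1.2004)
2q̇ = q⊗(0,ω) = (-0.9254374, 0.3377482, -1.3303112, 0.3869964)
q + ½dt·q⊗(0,ω), renormalized = (-0.4907, -0.1723, 0.0275, -0.8537)
new position p' = (0.3020, 0.4120, -2.2140)
new velocity v' = (0.1160, 0.5680, -0.7280)

p' = (0.3020, 0.4120, -2.2140)
q' = (-0.4907, -0.1723, 0.0275, -0.8537)
v' = (0.1160, 0.5680, -0.7280)
ω' = (0.8301, 0.8403, -1.2004)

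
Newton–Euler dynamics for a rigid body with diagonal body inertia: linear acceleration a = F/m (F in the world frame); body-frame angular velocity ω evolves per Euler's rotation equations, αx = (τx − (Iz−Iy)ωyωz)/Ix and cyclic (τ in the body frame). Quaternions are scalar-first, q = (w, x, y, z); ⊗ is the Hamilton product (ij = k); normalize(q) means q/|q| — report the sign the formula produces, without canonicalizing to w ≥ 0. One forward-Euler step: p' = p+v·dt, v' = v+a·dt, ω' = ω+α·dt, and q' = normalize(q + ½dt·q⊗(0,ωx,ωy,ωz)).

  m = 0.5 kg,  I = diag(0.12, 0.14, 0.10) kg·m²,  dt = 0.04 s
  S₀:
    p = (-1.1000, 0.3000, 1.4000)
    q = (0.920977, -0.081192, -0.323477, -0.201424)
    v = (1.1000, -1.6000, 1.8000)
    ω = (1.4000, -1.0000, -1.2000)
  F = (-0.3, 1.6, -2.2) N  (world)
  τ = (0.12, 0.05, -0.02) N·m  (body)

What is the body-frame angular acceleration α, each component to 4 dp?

α = (1.4000, 0.5971, 0.0800)

gyro term ω×Iω = (-0.0480, -0.0336, -0.0280)
α = I⁻¹(τ − ω×Iω) = (1.4000, 0.5971, 0.0800)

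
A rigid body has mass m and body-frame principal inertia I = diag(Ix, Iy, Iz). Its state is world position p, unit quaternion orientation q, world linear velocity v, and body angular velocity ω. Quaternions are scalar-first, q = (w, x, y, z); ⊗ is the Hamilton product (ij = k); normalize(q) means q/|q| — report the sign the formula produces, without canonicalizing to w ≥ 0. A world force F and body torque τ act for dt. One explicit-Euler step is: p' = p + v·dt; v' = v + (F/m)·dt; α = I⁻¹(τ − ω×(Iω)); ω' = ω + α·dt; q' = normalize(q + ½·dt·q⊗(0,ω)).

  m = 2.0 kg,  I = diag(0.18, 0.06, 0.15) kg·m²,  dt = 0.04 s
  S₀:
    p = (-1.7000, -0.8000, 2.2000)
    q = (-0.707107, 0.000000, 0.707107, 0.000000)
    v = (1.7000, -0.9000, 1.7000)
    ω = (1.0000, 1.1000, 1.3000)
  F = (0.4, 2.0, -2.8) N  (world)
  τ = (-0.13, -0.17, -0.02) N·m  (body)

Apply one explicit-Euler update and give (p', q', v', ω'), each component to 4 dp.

p' = (-1.6320, -0.8360, 2.2680)
q' = (-0.7221, 0.0042, 0.6910, -0.0325)
v' = (1.7080, -0.8600, 1.6440)
ω' = (0.9425, 0.9607, 1.3299)

precession coupling ω×(Iω) = (0.1287, 0.0390, -0.1320)
α = I⁻¹(τ − ω×Iω) = (-1.4372, -3.4833, 0.7467)
new body rate ω' = (0.9425, 0.9607, 1.3299)
2q̇ = q⊗(0,ω) = (-0.7778177, 0.2121321, -0.7778177, -1.6263461)
q' = normalize(q + ½dt·q⊗(0,ω)) = (-0.7221, 0.0042, 0.6910, -0.0325)
a = F/m = (0.2000, 1.0000, -1.4000)
new position p' = (-1.6320, -0.8360, 2.2680)
v + (F/m)dt = (1.7080, -0.8600, 1.6440)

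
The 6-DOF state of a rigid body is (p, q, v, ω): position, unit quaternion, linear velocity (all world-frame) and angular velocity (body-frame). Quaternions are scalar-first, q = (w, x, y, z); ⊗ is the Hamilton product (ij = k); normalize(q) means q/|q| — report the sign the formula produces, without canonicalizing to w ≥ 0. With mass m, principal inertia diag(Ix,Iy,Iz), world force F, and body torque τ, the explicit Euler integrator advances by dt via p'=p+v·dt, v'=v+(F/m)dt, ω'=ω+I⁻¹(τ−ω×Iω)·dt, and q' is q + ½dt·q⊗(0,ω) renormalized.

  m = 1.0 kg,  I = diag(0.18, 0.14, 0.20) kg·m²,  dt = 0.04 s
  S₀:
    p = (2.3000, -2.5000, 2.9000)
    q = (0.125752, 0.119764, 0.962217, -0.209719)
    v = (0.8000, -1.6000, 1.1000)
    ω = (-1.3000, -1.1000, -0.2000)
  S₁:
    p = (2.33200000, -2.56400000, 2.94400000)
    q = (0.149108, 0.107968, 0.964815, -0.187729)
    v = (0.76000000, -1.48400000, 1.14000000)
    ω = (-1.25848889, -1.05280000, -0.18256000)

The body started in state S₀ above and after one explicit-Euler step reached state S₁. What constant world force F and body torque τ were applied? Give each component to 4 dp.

F = (-1.0000, 2.9000, 1.0000)
τ = (0.2000, 0.1600, 0.0300)

v₁ − v₀ = (-0.04000000, 0.11600000, 0.04000000)
F = m·Δv/dt = (-1.0000, 2.9000, 1.0000)
ω₁ − ω₀ = (0.04151111, 0.04720000, 0.01744000)
τ = I·(Δω/dt) + ω₀×(Iω₀) = (0.2000, 0.1600, 0.0300)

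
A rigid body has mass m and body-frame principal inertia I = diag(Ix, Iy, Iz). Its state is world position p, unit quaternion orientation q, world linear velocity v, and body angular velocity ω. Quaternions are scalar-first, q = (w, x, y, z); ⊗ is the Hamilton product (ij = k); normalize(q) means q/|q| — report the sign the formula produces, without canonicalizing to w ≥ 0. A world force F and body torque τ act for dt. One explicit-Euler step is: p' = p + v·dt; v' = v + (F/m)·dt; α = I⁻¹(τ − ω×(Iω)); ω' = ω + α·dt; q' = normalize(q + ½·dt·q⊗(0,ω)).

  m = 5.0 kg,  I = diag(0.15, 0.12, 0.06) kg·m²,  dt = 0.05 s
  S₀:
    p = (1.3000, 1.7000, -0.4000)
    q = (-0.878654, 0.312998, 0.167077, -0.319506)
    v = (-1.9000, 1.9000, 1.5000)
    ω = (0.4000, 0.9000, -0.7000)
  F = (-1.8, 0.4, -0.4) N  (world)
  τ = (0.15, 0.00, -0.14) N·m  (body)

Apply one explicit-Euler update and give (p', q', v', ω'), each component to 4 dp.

p' = (1.2050, 1.7950, -0.3250)
q' = (-0.8907, 0.3083, 0.1495, -0.2986)
v' = (-1.9180, 1.9040, 1.4960)
ω' = (0.4374, 0.9105, -0.8077)

a = F/m = (-0.3600, 0.0800, -0.0800)
p + v·dt = (1.2050, 1.7950, -0.3250)
v' = v + a·dt = (-1.9180, 1.9040, 1.4960)
angular accel α = (0.7480, 0.2100, -2.1533)
new body rate ω' = (0.4374, 0.9105, -0.8077)
Hamilton product q⊗(0,ω) = (-0.4992227, -0.1808601, -0.6994924, 0.8299252)
q' = normalize(q + ½dt·q⊗(0,ω)) = (-0.8907, 0.3083, 0.1495, -0.2986)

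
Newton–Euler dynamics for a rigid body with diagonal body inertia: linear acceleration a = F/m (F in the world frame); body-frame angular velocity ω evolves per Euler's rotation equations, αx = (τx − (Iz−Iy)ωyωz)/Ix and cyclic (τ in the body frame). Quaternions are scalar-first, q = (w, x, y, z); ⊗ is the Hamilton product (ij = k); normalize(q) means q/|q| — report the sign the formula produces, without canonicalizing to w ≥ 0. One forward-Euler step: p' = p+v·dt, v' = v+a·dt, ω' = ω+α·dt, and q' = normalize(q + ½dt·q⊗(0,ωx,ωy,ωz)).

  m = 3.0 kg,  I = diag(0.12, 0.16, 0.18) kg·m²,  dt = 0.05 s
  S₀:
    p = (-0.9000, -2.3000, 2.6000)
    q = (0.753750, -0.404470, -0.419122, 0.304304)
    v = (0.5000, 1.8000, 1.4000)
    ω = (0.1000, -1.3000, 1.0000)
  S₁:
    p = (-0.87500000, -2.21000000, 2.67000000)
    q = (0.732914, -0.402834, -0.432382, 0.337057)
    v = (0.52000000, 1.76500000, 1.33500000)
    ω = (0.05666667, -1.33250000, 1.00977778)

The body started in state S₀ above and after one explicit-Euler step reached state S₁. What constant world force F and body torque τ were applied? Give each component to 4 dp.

ω₁ − ω₀ = (-0.04333333, -0.03250000, 0.00977778)
gyro term ω₀×Iω₀ = (-0.0260, -0.0060, -0.0052)
τ = I·(Δω/dt) + ω₀×(Iω₀) = (-0.1300, -0.1100, 0.0300)
Δv = v₁−v₀ = (0.02000000, -0.03500000, -0.06500000)
m·(v₁−v₀)/dt = (1.2000, -2.1000, -3.9000)

F = (1.2000, -2.1000, -3.9000)
τ = (-0.1300, -0.1100, 0.0300)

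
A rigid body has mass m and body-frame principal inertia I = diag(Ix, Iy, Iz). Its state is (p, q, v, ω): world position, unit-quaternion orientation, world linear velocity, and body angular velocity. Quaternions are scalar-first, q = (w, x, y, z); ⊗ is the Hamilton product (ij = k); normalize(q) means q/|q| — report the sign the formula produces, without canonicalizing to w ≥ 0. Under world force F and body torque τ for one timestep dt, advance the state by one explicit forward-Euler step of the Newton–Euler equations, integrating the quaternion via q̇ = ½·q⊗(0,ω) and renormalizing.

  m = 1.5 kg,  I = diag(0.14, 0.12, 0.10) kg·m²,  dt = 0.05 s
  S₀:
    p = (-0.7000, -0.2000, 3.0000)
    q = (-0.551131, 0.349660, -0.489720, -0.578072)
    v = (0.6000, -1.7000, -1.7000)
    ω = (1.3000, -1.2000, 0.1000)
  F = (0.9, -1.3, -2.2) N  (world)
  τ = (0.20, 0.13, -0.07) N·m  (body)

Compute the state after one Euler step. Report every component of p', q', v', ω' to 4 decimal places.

a = (0.6000, -0.8667, -1.4667)
p + v·dt = (-0.6700, -0.2850, 2.9150)
new velocity v' = (0.6300, -1.7433, -1.7733)
ω×(Iω) gyroscopic = (0.0024, 0.0052, 0.0312)
(τ − ω×Iω)/I = (1.4114, 1.0400, -1.0120)
ω + α·dt = (1.3706, -1.1480, 0.0494)
Hamilton product q⊗(0,ω) = (-0.9844148, -1.4591287, -0.1251024, 0.1619309)
updated quaternion q' = (-0.5752, 0.3129, -0.4924, -0.5735)

p' = (-0.6700, -0.2850, 2.9150)
q' = (-0.5752, 0.3129, -0.4924, -0.5735)
v' = (0.6300, -1.7433, -1.7733)
ω' = (1.3706, -1.1480, 0.0494)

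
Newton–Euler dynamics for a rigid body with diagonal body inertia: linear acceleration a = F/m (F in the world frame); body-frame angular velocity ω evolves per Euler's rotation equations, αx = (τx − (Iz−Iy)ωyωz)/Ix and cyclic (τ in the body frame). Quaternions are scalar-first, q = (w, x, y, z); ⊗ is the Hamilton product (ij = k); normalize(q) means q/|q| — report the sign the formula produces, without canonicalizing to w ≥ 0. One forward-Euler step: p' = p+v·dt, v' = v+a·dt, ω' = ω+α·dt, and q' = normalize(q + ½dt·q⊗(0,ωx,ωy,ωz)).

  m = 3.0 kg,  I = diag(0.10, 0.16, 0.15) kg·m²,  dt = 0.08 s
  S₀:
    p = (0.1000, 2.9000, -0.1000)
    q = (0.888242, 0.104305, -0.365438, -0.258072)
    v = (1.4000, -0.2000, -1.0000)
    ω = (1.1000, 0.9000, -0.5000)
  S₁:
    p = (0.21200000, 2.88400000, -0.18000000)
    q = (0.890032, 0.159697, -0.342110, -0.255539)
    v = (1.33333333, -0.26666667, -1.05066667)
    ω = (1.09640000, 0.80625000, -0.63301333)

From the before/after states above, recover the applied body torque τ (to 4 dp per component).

ω₁ − ω₀ = (-0.00360000, -0.09375000, -0.13301333)
ω₀×(Iω₀) = (0.0045, 0.0275, 0.0594)
I·α + gyro = (0.0000, -0.1600, -0.1900)

τ = (0.0000, -0.1600, -0.1900)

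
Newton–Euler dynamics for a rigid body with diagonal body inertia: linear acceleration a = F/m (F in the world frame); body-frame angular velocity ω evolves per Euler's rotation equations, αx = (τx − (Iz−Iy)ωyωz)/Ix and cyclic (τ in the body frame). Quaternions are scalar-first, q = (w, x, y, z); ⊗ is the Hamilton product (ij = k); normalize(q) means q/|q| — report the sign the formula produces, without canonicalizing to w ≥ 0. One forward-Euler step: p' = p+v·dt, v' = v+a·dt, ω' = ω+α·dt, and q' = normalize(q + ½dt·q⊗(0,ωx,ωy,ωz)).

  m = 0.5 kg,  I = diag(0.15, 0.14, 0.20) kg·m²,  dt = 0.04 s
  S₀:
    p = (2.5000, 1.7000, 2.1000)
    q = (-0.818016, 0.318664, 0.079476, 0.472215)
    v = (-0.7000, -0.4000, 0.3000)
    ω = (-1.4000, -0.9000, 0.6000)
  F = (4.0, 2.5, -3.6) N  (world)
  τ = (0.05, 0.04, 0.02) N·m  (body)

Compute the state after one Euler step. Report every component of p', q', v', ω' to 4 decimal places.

precession coupling ω×(Iω) = (-0.0324, 0.0420, -0.0126)
(τ − ω×Iω)/I = (0.5493, -0.0143, 0.1630)
ω + α·dt = (-1.3780, -0.9006, 0.6065)
2q̇ = q⊗(0,ω) = (0.2343290, 1.6179015, -0.1160850, -0.6663408)
updated quaternion q' = (-0.8128, 0.3508, 0.0771, 0.4586)
linear accel F/m = (8.0000, 5.0000, -7.2000)
new position p' = (2.4720, 1.6840, 2.1120)
new velocity v' = (-0.3800, -0.2000, 0.0120)

p' = (2.4720, 1.6840, 2.1120)
q' = (-0.8128, 0.3508, 0.0771, 0.4586)
v' = (-0.3800, -0.2000, 0.0120)
ω' = (-1.3780, -0.9006, 0.6065)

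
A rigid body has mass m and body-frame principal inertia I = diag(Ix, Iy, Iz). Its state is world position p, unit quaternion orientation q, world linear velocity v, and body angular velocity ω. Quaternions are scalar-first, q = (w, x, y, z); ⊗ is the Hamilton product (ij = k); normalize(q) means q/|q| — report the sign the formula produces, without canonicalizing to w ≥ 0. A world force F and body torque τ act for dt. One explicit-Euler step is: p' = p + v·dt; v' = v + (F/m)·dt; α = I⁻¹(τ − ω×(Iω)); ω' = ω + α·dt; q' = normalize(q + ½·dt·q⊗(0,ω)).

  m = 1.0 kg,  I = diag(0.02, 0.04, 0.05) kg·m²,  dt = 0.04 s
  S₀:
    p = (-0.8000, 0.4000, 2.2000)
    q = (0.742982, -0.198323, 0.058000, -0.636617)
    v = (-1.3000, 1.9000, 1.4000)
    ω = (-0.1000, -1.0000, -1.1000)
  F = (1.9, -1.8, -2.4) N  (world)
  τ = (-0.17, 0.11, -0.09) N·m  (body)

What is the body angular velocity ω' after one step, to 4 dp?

ω' = (-0.4620, -0.8867, -1.1736)

α = I⁻¹(τ − ω×Iω) = (-9.0500, 2.8325, -1.8400)
new body rate ω' = (-0.4620, -0.8867, -1.1736)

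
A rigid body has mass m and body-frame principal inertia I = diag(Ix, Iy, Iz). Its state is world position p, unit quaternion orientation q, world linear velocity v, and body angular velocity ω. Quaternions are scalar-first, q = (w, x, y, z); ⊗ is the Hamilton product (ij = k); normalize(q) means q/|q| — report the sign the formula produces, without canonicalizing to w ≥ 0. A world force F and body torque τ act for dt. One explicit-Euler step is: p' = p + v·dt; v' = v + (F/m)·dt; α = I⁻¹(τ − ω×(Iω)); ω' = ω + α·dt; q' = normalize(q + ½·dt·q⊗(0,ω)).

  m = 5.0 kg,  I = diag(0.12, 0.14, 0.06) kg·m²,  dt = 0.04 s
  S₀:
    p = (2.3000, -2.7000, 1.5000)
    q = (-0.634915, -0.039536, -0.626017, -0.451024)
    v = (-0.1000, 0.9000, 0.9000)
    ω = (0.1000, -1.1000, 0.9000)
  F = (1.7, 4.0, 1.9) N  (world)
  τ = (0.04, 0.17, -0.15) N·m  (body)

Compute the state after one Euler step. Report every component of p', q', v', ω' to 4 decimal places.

a = F/m = (0.3400, 0.8000, 0.3800)
new position p' = (2.2960, -2.6640, 1.5360)
new velocity v' = (-0.0864, 0.9320, 0.9152)
α = I⁻¹(τ − ω×Iω) = (-0.3267, 1.1757, -2.4633)
ω + α·dt = (0.0869, -1.0530, 0.8015)
2q̇ = q⊗(0,ω) = (-0.2787435, -1.1230332, 0.6888865, -0.4653322)
q + ½dt·q⊗(0,ω), renormalized = (-0.6402, -0.0620, -0.6120, -0.4601)

p' = (2.2960, -2.6640, 1.5360)
q' = (-0.6402, -0.0620, -0.6120, -0.4601)
v' = (-0.0864, 0.9320, 0.9152)
ω' = (0.0869, -1.0530, 0.8015)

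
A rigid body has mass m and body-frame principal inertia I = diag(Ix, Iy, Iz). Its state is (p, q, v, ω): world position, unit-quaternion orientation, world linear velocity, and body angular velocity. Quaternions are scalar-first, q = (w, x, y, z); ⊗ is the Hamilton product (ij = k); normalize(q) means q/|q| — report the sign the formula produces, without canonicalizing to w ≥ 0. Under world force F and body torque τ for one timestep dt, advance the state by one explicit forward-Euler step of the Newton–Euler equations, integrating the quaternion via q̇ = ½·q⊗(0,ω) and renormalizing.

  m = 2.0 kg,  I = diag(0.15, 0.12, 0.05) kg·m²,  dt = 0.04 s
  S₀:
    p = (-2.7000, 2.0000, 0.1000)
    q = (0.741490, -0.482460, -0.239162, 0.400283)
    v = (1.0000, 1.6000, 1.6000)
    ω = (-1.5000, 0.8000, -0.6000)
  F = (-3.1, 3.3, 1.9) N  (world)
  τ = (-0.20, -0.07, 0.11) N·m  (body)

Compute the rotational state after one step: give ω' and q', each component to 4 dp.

angular accel α = (-1.5573, -1.3333, 1.4800)
ω + α·dt = (-1.5623, 0.7467, -0.5408)
2q̇ = q⊗(0,ω) = (-0.2921906, -1.2889642, -0.2967085, -1.1896050)
q' = normalize(q + ½dt·q⊗(0,ω)) = (0.7352, -0.5079, -0.2449, 0.3762)

ω' = (-1.5623, 0.7467, -0.5408)
q' = (0.7352, -0.5079, -0.2449, 0.3762)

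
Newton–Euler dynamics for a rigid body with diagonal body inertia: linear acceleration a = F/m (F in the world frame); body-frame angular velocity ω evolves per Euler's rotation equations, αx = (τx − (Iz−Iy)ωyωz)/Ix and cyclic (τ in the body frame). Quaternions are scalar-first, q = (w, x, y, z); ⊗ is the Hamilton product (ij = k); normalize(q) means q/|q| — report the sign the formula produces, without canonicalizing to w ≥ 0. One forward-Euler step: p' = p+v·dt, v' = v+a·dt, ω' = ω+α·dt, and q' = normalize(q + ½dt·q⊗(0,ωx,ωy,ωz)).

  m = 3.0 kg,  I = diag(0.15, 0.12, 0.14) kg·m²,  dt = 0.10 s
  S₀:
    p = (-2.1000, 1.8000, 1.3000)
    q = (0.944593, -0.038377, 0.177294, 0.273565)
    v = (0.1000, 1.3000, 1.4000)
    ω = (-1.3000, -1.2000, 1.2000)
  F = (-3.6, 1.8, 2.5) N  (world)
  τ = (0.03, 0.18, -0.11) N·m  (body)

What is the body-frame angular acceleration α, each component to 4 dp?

α = (0.3920, 1.6300, -0.4514)

precession coupling ω×(Iω) = (-0.0288, -0.0156, -0.0468)
(τ − ω×Iω)/I = (0.3920, 1.6300, -0.4514)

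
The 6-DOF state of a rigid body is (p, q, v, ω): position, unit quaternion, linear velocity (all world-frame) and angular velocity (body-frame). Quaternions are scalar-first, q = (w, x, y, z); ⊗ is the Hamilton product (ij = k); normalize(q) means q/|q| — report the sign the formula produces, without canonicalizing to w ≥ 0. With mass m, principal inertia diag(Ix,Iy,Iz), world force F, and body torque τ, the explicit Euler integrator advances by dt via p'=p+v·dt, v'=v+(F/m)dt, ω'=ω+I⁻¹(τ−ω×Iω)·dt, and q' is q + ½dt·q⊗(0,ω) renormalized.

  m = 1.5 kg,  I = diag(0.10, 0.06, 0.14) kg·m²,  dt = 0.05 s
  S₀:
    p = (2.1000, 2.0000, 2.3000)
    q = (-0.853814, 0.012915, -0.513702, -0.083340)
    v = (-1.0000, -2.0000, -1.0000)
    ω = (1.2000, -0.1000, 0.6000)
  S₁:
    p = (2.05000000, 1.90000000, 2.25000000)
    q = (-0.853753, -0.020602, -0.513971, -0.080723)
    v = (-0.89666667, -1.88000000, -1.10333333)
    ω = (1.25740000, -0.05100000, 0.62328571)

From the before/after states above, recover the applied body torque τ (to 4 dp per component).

Δω = ω₁−ω₀ = (0.05740000, 0.04900000, 0.02328571)
precession coupling = (-0.0048, -0.0288, 0.0048)
I·α + gyro = (0.1100, 0.0300, 0.0700)

τ = (0.1100, 0.0300, 0.0700)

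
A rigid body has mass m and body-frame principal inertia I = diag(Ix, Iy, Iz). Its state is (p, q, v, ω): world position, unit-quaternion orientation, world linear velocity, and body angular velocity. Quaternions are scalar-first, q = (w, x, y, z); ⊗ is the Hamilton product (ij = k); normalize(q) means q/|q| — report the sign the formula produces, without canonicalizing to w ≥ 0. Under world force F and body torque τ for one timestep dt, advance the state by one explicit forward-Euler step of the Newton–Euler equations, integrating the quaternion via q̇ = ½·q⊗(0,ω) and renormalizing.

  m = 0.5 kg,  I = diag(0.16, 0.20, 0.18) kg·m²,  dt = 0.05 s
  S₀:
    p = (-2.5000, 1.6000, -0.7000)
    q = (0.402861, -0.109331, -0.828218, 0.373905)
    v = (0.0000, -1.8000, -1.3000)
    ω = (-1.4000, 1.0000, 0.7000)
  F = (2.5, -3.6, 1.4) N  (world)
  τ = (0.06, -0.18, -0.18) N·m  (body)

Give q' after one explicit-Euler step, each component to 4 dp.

q' = (0.4128, -0.1471, -0.8284, 0.3489)

2q̇ = q⊗(0,ω) = (0.4134211, -1.5176630, -0.0440743, -0.9868335)
updated quaternion q' = (0.4128, -0.1471, -0.8284, 0.3489)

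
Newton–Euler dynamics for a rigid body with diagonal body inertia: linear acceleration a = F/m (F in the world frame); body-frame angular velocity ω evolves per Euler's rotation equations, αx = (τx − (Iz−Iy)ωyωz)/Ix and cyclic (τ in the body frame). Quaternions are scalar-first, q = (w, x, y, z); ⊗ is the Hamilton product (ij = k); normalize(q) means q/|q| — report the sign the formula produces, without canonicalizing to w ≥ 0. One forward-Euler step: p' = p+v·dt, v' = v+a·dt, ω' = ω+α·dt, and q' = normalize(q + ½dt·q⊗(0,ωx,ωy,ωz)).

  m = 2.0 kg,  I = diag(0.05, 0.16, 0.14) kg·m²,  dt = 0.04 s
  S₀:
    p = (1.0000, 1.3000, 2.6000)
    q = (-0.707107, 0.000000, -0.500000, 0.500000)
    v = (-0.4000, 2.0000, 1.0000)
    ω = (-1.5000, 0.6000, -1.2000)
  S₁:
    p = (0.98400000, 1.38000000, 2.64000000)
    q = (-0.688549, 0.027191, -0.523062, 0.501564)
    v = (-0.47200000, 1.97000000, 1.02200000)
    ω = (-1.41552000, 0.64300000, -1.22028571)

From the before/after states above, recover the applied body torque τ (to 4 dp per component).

τ = (0.1200, 0.0100, -0.1700)

rate change Δω = (0.08448000, 0.04300000, -0.02028571)
ω₀×(Iω₀) = (0.0144, -0.1620, -0.0990)
applied torque τ = (0.1200, 0.0100, -0.1700)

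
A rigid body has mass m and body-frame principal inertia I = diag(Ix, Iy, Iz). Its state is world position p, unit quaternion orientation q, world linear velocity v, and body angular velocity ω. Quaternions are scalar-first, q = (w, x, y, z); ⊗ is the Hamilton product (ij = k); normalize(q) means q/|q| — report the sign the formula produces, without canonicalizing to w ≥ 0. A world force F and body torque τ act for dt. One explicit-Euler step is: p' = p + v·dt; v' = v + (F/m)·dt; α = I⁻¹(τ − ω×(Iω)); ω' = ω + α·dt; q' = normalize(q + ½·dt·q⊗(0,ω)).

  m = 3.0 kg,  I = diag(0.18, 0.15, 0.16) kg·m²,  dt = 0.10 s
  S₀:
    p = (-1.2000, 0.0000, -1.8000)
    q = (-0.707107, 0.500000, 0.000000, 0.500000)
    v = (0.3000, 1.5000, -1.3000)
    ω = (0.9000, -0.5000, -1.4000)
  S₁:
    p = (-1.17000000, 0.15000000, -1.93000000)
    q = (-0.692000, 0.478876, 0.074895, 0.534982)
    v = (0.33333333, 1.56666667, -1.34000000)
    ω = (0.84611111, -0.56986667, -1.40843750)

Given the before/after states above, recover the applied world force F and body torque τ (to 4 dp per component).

F = (1.0000, 2.0000, -1.2000)
τ = (-0.0900, -0.1300, 0.0000)

Δv = v₁−v₀ = (0.03333333, 0.06666667, -0.04000000)
applied force F = (1.0000, 2.0000, -1.2000)
ω₁ − ω₀ = (-0.05388889, -0.06986667, -0.00843750)
τ = I·(Δω/dt) + ω₀×(Iω₀) = (-0.0900, -0.1300, 0.0000)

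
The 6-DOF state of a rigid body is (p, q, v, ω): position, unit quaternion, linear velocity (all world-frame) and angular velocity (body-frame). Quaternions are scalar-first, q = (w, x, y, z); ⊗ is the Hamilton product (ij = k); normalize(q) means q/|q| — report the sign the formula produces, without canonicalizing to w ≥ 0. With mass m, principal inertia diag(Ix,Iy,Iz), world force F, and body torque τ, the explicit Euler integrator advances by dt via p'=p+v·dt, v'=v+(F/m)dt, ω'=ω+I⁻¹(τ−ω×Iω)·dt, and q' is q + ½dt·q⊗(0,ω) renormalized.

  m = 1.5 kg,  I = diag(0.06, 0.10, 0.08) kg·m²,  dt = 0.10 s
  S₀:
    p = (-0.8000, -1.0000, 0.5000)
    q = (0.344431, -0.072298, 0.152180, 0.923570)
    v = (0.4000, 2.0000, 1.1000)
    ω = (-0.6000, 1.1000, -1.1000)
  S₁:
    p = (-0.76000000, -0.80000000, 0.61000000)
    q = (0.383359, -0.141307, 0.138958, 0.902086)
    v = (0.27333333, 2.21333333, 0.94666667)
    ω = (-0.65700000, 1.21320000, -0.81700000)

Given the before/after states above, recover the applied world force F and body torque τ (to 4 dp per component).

F = (-1.9000, 3.2000, -2.3000)
τ = (-0.0100, 0.1000, 0.2000)

v₁ − v₀ = (-0.12666667, 0.21333333, -0.15333333)
F = m·Δv/dt = (-1.9000, 3.2000, -2.3000)
Δω = ω₁−ω₀ = (-0.05700000, 0.11320000, 0.28300000)
ω₀×(Iω₀) = (0.0242, -0.0132, -0.0264)
applied torque τ = (-0.0100, 0.1000, 0.2000)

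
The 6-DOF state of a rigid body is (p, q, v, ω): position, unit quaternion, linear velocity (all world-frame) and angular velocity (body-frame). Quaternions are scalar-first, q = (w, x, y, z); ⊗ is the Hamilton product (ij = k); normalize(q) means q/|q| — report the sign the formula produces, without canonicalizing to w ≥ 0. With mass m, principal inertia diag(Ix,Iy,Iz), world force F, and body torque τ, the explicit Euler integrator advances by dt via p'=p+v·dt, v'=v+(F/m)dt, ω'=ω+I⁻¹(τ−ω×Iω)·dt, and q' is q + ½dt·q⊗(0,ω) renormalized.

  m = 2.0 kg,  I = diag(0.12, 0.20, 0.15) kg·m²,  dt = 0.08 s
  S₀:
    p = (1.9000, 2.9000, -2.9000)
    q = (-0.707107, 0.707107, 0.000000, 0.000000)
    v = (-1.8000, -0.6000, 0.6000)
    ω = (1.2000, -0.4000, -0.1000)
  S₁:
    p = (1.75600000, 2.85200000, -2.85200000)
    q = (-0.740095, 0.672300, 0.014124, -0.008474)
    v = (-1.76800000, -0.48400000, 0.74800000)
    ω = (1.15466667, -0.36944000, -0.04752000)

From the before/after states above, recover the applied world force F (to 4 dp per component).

F = (0.8000, 2.9000, 3.7000)

Δv = v₁−v₀ = (0.03200000, 0.11600000, 0.14800000)
F = m·Δv/dt = (0.8000, 2.9000, 3.7000)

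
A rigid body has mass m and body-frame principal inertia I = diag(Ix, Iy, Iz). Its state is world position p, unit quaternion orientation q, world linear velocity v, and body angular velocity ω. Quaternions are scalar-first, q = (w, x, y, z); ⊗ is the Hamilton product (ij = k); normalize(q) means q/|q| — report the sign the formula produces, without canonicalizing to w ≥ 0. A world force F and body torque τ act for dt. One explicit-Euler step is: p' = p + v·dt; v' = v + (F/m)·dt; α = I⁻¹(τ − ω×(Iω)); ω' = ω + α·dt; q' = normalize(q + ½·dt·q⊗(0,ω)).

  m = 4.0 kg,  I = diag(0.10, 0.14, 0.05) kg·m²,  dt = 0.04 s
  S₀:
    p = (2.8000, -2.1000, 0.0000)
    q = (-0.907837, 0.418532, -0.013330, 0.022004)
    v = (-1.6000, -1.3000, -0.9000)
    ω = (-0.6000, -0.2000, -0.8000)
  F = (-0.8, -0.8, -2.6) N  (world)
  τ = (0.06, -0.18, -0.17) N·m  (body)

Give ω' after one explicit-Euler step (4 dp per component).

angular accel α = (0.7440, -1.4571, -3.4960)
ω' = ω + α·dt = (-0.5702, -0.2583, -0.9398)

ω' = (-0.5702, -0.2583, -0.9398)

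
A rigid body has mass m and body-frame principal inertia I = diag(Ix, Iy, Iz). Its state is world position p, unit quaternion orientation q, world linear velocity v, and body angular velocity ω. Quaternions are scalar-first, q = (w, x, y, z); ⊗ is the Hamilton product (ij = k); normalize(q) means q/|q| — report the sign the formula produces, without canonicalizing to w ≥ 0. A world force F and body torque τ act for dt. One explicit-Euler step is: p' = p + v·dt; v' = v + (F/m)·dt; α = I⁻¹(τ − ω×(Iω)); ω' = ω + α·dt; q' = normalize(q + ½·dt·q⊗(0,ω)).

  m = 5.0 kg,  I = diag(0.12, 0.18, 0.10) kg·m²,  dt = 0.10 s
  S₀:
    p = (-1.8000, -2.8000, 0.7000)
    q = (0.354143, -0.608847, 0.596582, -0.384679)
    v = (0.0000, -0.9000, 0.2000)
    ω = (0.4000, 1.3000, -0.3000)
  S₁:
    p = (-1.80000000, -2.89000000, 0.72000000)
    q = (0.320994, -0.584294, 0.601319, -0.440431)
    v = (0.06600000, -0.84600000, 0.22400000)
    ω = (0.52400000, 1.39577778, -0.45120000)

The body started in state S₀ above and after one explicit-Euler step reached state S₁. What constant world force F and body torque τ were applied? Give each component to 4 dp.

velocity change Δv = (0.06600000, 0.05400000, 0.02400000)
m·(v₁−v₀)/dt = (3.3000, 2.7000, 1.2000)
rate change Δω = (0.12400000, 0.09577778, -0.15120000)
gyro term ω₀×Iω₀ = (0.0312, -0.0024, 0.0312)
τ = I·(Δω/dt) + ω₀×(Iω₀) = (0.1800, 0.1700, -0.1200)

F = (3.3000, 2.7000, 1.2000)
τ = (0.1800, 0.1700, -0.1200)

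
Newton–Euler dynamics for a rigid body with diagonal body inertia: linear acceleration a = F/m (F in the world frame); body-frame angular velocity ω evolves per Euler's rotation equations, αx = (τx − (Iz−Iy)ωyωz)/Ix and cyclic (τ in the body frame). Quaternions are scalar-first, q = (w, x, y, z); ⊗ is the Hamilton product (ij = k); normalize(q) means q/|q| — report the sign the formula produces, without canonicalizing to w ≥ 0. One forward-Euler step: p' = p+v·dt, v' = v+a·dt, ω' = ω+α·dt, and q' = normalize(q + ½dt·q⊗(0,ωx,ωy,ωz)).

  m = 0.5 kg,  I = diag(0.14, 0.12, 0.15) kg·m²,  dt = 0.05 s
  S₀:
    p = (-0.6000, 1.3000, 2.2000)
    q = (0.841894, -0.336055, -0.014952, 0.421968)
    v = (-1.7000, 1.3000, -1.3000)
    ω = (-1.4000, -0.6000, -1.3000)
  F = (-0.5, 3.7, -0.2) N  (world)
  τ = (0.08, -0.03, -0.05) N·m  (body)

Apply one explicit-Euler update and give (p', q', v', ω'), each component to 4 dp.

p' = (-0.6850, 1.3650, 2.1350)
q' = (0.8426, -0.3583, -0.0532, 0.3986)
v' = (-1.7500, 1.6700, -1.3200)
ω' = (-1.3798, -0.6049, -1.3111)

gyro term ω×Iω = (0.0234, -0.0182, -0.0168)
angular accel α = (0.4043, -0.0983, -0.2213)
new body rate ω' = (-1.3798, -0.6049, -1.3111)
q⊗(0,ω) = (0.0691102, -0.9060332, -1.5327631, -0.9137620)
updated quaternion q' = (0.8426, -0.3583, -0.0532, 0.3986)
p' = p + v·dt = (-0.6850, 1.3650, 2.1350)
new velocity v' = (-1.7500, 1.6700, -1.3200)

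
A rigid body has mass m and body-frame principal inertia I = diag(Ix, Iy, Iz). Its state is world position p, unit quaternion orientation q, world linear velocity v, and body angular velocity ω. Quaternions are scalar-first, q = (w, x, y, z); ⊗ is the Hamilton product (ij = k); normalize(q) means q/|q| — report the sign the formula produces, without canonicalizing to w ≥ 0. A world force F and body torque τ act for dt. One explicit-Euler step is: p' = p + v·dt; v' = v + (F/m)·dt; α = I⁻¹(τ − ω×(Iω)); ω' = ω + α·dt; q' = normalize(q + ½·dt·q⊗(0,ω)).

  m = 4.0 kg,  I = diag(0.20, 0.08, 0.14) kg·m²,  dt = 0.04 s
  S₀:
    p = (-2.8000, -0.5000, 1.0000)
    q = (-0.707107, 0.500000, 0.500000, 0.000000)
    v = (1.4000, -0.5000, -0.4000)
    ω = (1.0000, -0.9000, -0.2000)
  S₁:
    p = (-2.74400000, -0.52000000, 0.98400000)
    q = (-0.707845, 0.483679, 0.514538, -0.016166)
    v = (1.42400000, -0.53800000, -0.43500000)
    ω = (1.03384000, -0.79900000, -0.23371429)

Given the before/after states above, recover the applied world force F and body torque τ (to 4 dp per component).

velocity change Δv = (0.02400000, -0.03800000, -0.03500000)
applied force F = (2.4000, -3.8000, -3.5000)
rate change Δω = (0.03384000, 0.10100000, -0.03371429)
applied torque τ = (0.1800, 0.1900, -0.0100)

F = (2.4000, -3.8000, -3.5000)
τ = (0.1800, 0.1900, -0.0100)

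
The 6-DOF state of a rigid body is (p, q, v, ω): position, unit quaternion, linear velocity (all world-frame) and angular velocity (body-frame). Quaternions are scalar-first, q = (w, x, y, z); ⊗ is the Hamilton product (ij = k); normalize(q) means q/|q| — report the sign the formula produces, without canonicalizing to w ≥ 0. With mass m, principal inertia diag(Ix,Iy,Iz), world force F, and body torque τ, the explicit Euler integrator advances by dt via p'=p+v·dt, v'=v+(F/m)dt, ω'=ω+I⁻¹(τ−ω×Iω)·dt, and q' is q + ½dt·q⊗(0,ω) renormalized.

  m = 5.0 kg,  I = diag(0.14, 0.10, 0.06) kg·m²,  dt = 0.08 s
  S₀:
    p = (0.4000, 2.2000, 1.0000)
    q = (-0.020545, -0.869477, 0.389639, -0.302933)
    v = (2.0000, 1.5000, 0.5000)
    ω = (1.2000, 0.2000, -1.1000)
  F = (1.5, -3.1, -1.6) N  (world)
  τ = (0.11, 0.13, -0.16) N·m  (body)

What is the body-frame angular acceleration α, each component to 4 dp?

α = (0.7229, 2.3560, -2.5067)

gyro term ω×Iω = (0.0088, -0.1056, -0.0096)
α = I⁻¹(τ − ω×Iω) = (0.7229, 2.3560, -2.5067)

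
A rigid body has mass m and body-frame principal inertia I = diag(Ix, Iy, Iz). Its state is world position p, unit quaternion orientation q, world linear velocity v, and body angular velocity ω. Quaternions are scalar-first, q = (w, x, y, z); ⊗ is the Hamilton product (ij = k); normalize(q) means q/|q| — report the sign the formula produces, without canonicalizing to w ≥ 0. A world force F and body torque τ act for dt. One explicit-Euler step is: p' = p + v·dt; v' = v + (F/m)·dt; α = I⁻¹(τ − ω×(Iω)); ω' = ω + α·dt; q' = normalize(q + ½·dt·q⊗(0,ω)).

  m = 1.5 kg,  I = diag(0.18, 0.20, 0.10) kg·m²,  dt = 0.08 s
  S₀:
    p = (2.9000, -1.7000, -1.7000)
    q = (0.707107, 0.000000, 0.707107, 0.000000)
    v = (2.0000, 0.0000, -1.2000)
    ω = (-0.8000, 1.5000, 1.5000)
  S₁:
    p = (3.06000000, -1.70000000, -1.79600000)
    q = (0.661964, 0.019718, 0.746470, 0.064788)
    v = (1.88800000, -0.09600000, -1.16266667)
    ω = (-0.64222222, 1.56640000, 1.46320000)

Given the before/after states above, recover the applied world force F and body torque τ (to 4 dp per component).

rate change Δω = (0.15777778, 0.06640000, -0.03680000)
ω₀×(Iω₀) = (-0.2250, -0.0960, -0.0240)
I·α + gyro = (0.1300, 0.0700, -0.0700)
velocity change Δv = (-0.11200000, -0.09600000, 0.03733333)
m·(v₁−v₀)/dt = (-2.1000, -1.8000, 0.7000)

F = (-2.1000, -1.8000, 0.7000)
τ = (0.1300, 0.0700, -0.0700)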